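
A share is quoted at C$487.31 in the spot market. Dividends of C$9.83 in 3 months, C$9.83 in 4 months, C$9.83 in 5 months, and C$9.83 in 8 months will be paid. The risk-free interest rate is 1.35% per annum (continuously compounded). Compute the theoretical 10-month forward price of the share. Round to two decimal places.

PV(dividends) I = 9.83·e^(−0.0135·3/12) + 9.83·e^(−0.0135·4/12) + 9.83·e^(−0.0135·5/12) + 9.83·e^(−0.0135·8/12)
I = 9.7969 + 9.7859 + 9.7749 + 9.7419 = 39.0996
F = (S − I)·e^(rT) = (487.31 − 39.0996) · e^(0.0135·10/12)
= 448.2104 · e^0.011250 = 448.2104 × 1.011314 = C$453.28

C$453.28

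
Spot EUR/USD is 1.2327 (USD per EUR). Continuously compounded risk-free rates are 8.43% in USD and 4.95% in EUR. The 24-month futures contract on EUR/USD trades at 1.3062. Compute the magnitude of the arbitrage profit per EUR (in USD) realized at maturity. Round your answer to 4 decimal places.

0.0154 per EUR (in USD)

Fair futures: F* = S·e^(carry·T), with carry = (r_USD − r_EUR) = 0.0843 − 0.0495 = 0.0348
F* = 1.2327 · e^(0.0348 × 24/12) = 1.2327 · e^0.069600 = 1.2327 × 1.072079 = 1.3216
Market 1.3062 < fair 1.3216: forward underpriced → reverse cash-and-carry (short spot, go long the forward).
At maturity, profit = |F_mkt − F*| = |1.3062 − 1.3216| = 0.0154 per EUR (in USD)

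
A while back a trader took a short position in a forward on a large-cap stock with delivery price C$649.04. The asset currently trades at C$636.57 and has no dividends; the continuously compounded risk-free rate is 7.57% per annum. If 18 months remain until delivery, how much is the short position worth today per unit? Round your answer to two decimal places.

-C$57.20

Current fair forward for the remaining 18 months: F = S·e^(r·T), r = 0.0757
F = 636.57 · e^(0.0757 × 18/12) = 636.57 × 1.120248 = 713.1163
Value of long forward = (F − K)·e^(−rT) = (713.1163 − 649.04) · e^(−0.0757·18/12)
= 64.0763 × 0.892660 = 57.20
Short position value = −(long value) = -C$57.20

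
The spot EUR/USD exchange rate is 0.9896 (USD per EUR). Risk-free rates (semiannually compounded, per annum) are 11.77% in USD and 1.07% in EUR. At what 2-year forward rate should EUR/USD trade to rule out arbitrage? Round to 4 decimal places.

1.2177

By covered interest parity, F = S · (1+r_USD/2)^(2T) / (1+r_EUR/2)^(2T)
= 0.9896 × 1.257007 / 1.021572 = 0.9896 × 1.230463
F = 1.2177 USD per EUR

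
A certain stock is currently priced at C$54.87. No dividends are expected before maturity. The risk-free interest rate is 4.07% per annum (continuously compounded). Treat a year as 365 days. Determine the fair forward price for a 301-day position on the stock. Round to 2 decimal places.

C$56.74

F = S·e^(rT) = 54.87 · e^(0.0407 × 301/365)
= 54.87 · e^0.033564 = 54.87 × 1.034134
F = C$56.74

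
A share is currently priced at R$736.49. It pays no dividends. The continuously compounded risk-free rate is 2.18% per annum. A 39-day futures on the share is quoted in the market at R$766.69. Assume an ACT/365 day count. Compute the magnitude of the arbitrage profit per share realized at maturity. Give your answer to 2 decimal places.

R$28.48 per share

Fair futures: F* = S·e^(carry·T), with carry = r = 0.0218
F* = 736.49 · e^(0.0218 × 39/365) = 736.49 · e^0.002329 = 736.49 × 1.002332 = R$738.2075
Market R$766.69 > fair R$738.2075: forward overpriced → cash-and-carry (buy spot, short the forward).
At maturity, profit = |F_mkt − F*| = |766.69 − 738.2075| = R$28.48 per share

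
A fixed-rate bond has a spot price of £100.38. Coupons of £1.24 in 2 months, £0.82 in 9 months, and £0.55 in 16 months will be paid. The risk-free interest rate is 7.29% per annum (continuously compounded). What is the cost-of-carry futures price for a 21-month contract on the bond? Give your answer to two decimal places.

£111.20

PV(coupons) I = 1.24·e^(−0.0729·2/12) + 0.82·e^(−0.0729·9/12) + 0.55·e^(−0.0729·16/12)
I = 1.2250 + 0.7764 + 0.4991 = 2.5005
F = (S − I)·e^(rT) = (100.38 − 2.5005) · e^(0.0729·21/12)
= 97.8795 · e^0.127575 = 97.8795 × 1.136070 = £111.20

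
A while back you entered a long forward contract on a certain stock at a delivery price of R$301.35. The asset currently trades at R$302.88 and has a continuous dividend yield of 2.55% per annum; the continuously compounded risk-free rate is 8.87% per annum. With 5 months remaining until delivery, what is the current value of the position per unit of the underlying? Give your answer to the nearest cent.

Current fair forward for the remaining 5 months: F = S·e^((r − q)·T), (r − q) = 0.0887 − 0.0255 = 0.0632
F = 302.88 · e^(0.0632 × 5/12) = 302.88 × 1.026683 = 310.9617
Value of long forward = (F − K)·e^(−rT) = (310.9617 − 301.35) · e^(−0.0887·5/12)
= 9.6117 × 0.963716 = 9.26

R$9.26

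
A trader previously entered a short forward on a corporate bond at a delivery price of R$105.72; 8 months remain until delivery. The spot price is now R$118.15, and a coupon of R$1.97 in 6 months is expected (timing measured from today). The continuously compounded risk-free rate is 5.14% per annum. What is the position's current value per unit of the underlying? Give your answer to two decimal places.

PV(remaining coupons) I = 1.97·e^(−0.0514·6/12) = 1.9200
Current forward F = (S − I)·e^(rT) = (118.15 − 1.9200)·e^(0.0514·8/12) = 116.2300 × 1.034861 = 120.2819
Value (long) = (F − K)·e^(−rT) = (120.2819 − 105.72) × 0.966314 = 14.0714
Short position value = −(long value) = -R$14.07

-R$14.07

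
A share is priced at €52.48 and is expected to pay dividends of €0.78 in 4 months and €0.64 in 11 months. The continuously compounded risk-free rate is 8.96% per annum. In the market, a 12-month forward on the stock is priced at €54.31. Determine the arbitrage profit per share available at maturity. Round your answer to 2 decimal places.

PV(dividends) I = 0.78·e^(−0.0896·4/12) + 0.64·e^(−0.0896·11/12) = 1.3466
Fair forward F* = (S − I)·e^(rT) = (52.48 − 1.3466)·e^0.089600 = 51.1334 × 1.093737 = 55.9265
Market €54.31 < fair 55.9265: forward underpriced → reverse cash-and-carry (short the stock, invest proceeds at r, pay the dividends, go long the forward).
Profit at T = |F_mkt − F*| = |54.31 − 55.9265| = €1.62 per share

€1.62 per share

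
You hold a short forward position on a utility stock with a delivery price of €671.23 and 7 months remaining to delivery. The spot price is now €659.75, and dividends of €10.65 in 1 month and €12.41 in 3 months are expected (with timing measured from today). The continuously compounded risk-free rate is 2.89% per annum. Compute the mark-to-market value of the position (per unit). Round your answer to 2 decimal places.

PV(remaining dividends) I = 10.65·e^(−0.0289·1/12) + 12.41·e^(−0.0289·3/12) = 22.9450
Current forward F = (S − I)·e^(rT) = (659.75 − 22.9450)·e^(0.0289·7/12) = 636.8050 × 1.017001 = 647.6313
Value (long) = (F − K)·e^(−rT) = (647.6313 − 671.23) × 0.983283 = -23.2042
Short position value = −(long value) = €23.20

€23.20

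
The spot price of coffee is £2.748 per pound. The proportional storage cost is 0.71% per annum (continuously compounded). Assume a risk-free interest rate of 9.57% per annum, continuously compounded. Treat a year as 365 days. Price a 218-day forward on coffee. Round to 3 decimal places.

£2.922 per pound

Net carry = r + u − y = 0.0957 + 0.0071 − 0.0000 = 0.1028
F = S·e^((r+u−y)T) = 2.748 · e^(0.1028 × 218/365) = 2.748 · e^0.061398
= 2.748 × 1.063322 = £2.922 per pound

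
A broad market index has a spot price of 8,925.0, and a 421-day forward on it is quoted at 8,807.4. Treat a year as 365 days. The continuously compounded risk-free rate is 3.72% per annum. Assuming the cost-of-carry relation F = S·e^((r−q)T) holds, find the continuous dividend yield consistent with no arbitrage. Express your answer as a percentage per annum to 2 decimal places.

From F = S·e^((r−q)T): (r − q) = ln(F/S)/T
ln(8807.4/8925.0) = ln(0.986824) = -0.013264
(r − q) = -0.013264 / (421/365) = -0.011500
q = r − ln(F/S)/T = 0.0372 + 0.011500 = 0.048700
q = 4.87%

4.87%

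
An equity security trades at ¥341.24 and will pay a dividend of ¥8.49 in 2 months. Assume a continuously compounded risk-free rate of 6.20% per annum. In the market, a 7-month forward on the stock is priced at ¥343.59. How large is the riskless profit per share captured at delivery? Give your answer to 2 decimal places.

PV(dividends) I = 8.49·e^(−0.0620·2/12) = 8.4027
Fair forward F* = (S − I)·e^(rT) = (341.24 − 8.4027)·e^0.036167 = 332.8373 × 1.036829 = 345.0954
Market ¥343.59 < fair 345.0954: forward underpriced → reverse cash-and-carry (short the stock, invest proceeds at r, pay the dividends, go long the forward).
Profit at T = |F_mkt − F*| = |343.59 − 345.0954| = ¥1.51 per share

¥1.51 per share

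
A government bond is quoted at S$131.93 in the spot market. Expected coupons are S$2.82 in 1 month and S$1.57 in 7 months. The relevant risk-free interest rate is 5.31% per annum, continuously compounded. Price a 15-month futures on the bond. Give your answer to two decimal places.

S$136.36

PV(coupons) I = 2.82·e^(−0.0531·1/12) + 1.57·e^(−0.0531·7/12)
I = 2.8075 + 1.5221 = 4.3296
F = (S − I)·e^(rT) = (131.93 − 4.3296) · e^(0.0531·15/12)
= 127.6004 · e^0.066375 = 127.6004 × 1.068627 = S$136.36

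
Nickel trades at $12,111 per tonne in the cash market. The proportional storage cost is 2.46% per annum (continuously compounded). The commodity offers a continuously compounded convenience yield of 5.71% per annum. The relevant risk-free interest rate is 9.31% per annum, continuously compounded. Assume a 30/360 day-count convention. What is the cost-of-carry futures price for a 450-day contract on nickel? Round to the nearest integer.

$13,064 per tonne

Net carry = r + u − y = 0.0931 + 0.0246 − 0.0571 = 0.0606
F = S·e^((r+u−y)T) = 12111 · e^(0.0606 × 450/360) = 12111 · e^0.075750
= 12111 × 1.078693 = $13,064 per tonne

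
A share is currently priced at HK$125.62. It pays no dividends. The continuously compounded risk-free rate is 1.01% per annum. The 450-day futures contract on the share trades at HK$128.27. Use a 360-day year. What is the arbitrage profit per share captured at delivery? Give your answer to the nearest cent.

HK$1.05 per share

Fair futures: F* = S·e^(carry·T), with carry = r = 0.0101
F* = 125.62 · e^(0.0101 × 450/360) = 125.62 · e^0.012625 = 125.62 × 1.012705 = HK$127.2160
Market HK$128.27 > fair HK$127.2160: forward overpriced → cash-and-carry (buy spot, short the forward).
At maturity, profit = |F_mkt − F*| = |128.27 − 127.2160| = HK$1.05 per share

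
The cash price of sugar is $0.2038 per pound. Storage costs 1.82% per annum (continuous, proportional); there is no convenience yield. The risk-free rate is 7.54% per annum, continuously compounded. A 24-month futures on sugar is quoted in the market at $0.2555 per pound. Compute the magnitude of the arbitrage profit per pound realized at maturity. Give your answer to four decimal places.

$0.0097 per pound

Fair futures: F* = S·e^(carry·T), with carry = (r + u) = 0.0754 + 0.0182 = 0.0936
F* = 0.2038 · e^(0.0936 × 24/12) = 0.2038 · e^0.187200 = 0.2038 × 1.205868 = $0.2458
Market $0.2555 > fair $0.2458: forward overpriced → cash-and-carry (buy spot, short the forward).
At maturity, profit = |F_mkt − F*| = |0.2555 − 0.2458| = $0.0097 per pound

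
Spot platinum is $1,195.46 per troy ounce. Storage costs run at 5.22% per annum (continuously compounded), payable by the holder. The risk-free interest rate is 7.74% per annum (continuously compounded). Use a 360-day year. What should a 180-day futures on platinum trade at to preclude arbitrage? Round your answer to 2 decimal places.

$1,275.49 per troy ounce

Net carry = r + u − y = 0.0774 + 0.0522 − 0.0000 = 0.1296
F = S·e^((r+u−y)T) = 1195.46 · e^(0.1296 × 180/360) = 1195.46 · e^0.06480000
= 1195.46 × 1.06694561 = $1,275.49 per troy ounce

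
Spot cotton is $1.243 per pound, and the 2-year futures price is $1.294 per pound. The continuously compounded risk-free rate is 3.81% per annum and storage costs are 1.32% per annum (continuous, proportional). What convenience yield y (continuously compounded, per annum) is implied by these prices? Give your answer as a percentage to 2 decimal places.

3.12%

F = S·e^((r+u−y)T) ⇒ (r+u−y) = ln(F/S)/T
ln(1.294/1.243) = 0.040210; /T ⇒ 0.020105
y = r + u − ln(F/S)/T = 0.0381 + 0.0132 − 0.020105 = 0.031195
y = 3.12%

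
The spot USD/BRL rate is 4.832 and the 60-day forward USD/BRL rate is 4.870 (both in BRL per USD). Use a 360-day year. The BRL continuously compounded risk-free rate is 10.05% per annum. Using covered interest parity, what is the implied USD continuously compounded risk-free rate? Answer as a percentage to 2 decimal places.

5.35%

F = S·e^((r_BRL − r_USD)T) ⇒ r_USD = r_BRL − ln(F/S)/T
ln(4.870/4.832) = 0.007833; /(60/360) = 0.046998
r_USD = 0.1005 − 0.046998 = 0.053502
r_USD = 5.35%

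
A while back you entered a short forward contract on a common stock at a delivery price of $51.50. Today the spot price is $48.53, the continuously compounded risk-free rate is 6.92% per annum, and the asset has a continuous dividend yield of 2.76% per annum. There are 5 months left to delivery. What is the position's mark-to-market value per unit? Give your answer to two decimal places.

$2.06

Current fair forward for the remaining 5 months: F = S·e^((r − q)·T), (r − q) = 0.0692 − 0.0276 = 0.0416
F = 48.53 · e^(0.0416 × 5/12) = 48.53 × 1.017484 = 49.3785
Value of long forward = (F − K)·e^(−rT) = (49.3785 − 51.50) · e^(−0.0692·5/12)
= -2.1215 × 0.971578 = -2.06
Short position value = −(long value) = $2.06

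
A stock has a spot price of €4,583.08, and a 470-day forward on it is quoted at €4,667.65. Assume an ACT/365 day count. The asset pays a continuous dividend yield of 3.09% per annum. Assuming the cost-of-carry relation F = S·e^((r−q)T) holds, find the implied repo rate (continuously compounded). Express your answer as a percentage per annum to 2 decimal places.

4.51%

From F = S·e^((r−q)T): (r − q) = ln(F/S)/T
ln(4667.65/4583.08) = ln(1.018453) = 0.018285
(r − q) = 0.018285 / (470/365) = 0.014200
r = ln(F/S)/T + q = 0.014200 + 0.0309 = 0.045100
r = 4.51%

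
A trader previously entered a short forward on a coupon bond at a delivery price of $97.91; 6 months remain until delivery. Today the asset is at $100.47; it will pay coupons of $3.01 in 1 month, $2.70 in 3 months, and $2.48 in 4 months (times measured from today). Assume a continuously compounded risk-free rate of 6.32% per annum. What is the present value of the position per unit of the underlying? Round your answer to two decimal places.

$2.47

PV(remaining coupons) I = 3.01·e^(−0.0632·1/12) + 2.70·e^(−0.0632·3/12) + 2.48·e^(−0.0632·4/12) = 8.0802
Current forward F = (S − I)·e^(rT) = (100.47 − 8.0802)·e^(0.0632·6/12) = 92.3898 × 1.032105 = 95.3560
Value (long) = (F − K)·e^(−rT) = (95.3560 − 97.91) × 0.968894 = -2.4746
Short position value = −(long value) = $2.47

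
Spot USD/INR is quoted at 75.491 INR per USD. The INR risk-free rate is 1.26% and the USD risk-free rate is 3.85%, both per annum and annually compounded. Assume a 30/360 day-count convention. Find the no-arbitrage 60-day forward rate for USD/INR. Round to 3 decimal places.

By covered interest parity, F = S · (1+r_INR)^T / (1+r_USD)^T
= 75.491 × 1.002089 / 1.006316 = 75.491 × 0.995800
F = 75.174 INR per USD

75.174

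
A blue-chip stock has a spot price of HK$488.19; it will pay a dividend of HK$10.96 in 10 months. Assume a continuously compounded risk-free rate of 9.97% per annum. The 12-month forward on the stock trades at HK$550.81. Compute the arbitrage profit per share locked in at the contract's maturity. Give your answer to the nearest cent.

PV(dividends) I = 10.96·e^(−0.0997·10/12) = 10.0862
Fair forward F* = (S − I)·e^(rT) = (488.19 − 10.0862)·e^0.099700 = 478.1038 × 1.104839 = 528.2277
Market HK$550.81 > fair 528.2277: forward overpriced → cash-and-carry (borrow at r, buy the stock and collect the dividends, short the forward).
Profit at T = |F_mkt − F*| = |550.81 − 528.2277| = HK$22.58 per share

HK$22.58 per share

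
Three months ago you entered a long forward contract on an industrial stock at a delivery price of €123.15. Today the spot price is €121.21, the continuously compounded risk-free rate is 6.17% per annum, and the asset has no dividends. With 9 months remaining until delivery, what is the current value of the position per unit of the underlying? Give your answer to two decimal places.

Current fair forward for the remaining 9 months: F = S·e^(r·T), r = 0.0617
F = 121.21 · e^(0.0617 × 9/12) = 121.21 × 1.047362 = 126.9507
Value of long forward = (F − K)·e^(−rT) = (126.9507 − 123.15) · e^(−0.0617·9/12)
= 3.8007 × 0.954779 = 3.63

€3.63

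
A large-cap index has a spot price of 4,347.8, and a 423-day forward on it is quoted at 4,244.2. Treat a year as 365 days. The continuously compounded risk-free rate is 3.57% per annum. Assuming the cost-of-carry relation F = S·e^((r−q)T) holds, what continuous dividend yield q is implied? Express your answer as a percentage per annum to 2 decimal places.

5.65%

From F = S·e^((r−q)T): (r − q) = ln(F/S)/T
ln(4244.2/4347.8) = ln(0.976172) = -0.024116
(r − q) = -0.024116 / (423/365) = -0.020809
q = r − ln(F/S)/T = 0.0357 + 0.020809 = 0.056509
q = 5.65%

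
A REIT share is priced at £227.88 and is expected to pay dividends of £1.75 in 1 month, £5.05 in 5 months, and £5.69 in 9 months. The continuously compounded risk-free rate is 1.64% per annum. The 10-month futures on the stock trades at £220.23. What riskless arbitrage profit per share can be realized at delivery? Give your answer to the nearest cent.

£1.77 per share

PV(dividends) I = 1.75·e^(−0.0164·1/12) + 5.05·e^(−0.0164·5/12) + 5.69·e^(−0.0164·9/12) = 12.3837
Fair futures F* = (S − I)·e^(rT) = (227.88 − 12.3837)·e^0.013667 = 215.4963 × 1.013761 = 218.4617
Market £220.23 > fair 218.4617: forward overpriced → cash-and-carry (borrow at r, buy the stock and collect the dividends, short the forward).
Profit at T = |F_mkt − F*| = |220.23 − 218.4617| = £1.77 per share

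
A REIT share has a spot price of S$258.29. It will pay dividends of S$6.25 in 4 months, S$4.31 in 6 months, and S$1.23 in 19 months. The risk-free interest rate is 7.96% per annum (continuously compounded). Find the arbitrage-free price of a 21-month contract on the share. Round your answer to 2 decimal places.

PV(dividends) I = 6.25·e^(−0.0796·4/12) + 4.31·e^(−0.0796·6/12) + 1.23·e^(−0.0796·19/12)
I = 6.0863 + 4.1418 + 1.0844 = 11.3125
F = (S − I)·e^(rT) = (258.29 − 11.3125) · e^(0.0796·21/12)
= 246.9775 · e^0.139300 = 246.9775 × 1.149469 = S$283.89

S$283.89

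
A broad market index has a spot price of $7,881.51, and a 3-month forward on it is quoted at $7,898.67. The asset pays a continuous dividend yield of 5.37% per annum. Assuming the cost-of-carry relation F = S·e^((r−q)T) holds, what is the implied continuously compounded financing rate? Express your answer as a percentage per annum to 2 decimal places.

6.24%

From F = S·e^((r−q)T): (r − q) = ln(F/S)/T
ln(7898.67/7881.51) = ln(1.002177) = 0.002175
(r − q) = 0.002175 / (3/12) = 0.008700
r = ln(F/S)/T + q = 0.008700 + 0.0537 = 0.062400
r = 6.24%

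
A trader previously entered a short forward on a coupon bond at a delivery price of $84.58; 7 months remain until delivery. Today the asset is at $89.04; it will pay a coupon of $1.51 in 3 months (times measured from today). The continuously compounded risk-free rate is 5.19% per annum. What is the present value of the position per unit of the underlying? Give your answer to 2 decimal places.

-$5.49

PV(remaining coupons) I = 1.51·e^(−0.0519·3/12) = 1.4905
Current forward F = (S − I)·e^(rT) = (89.04 − 1.4905)·e^(0.0519·7/12) = 87.5495 × 1.030738 = 90.2406
Value (long) = (F − K)·e^(−rT) = (90.2406 − 84.58) × 0.970179 = 5.4918
Short position value = −(long value) = -$5.49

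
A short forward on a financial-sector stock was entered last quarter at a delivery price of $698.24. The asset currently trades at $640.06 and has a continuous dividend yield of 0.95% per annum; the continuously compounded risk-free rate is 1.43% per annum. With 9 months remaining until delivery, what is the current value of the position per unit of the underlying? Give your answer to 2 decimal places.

Current fair forward for the remaining 9 months: F = S·e^((r − q)·T), (r − q) = 0.0143 − 0.0095 = 0.0048
F = 640.06 · e^(0.0048 × 9/12) = 640.06 × 1.003606 = 642.3681
Value of long forward = (F − K)·e^(−rT) = (642.3681 − 698.24) · e^(−0.0143·9/12)
= -55.8719 × 0.989332 = -55.28
Short position value = −(long value) = $55.28

$55.28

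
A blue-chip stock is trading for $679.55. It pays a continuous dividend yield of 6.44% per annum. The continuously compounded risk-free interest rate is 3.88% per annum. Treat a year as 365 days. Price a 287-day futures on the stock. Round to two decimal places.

F = S·e^((r − q)T) = 679.55 · e^((0.0388 − 0.0644) × 287/365)
= 679.55 · e^-0.020129 = 679.55 × 0.980072
F = $666.01

$666.01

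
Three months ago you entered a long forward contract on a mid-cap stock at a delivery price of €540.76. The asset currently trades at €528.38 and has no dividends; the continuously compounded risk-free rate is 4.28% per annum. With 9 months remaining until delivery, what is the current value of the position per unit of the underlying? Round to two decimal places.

Current fair forward for the remaining 9 months: F = S·e^(r·T), r = 0.0428
F = 528.38 · e^(0.0428 × 9/12) = 528.38 × 1.032621 = 545.6163
Value of long forward = (F − K)·e^(−rT) = (545.6163 − 540.76) · e^(−0.0428·9/12)
= 4.8563 × 0.968410 = 4.70

€4.70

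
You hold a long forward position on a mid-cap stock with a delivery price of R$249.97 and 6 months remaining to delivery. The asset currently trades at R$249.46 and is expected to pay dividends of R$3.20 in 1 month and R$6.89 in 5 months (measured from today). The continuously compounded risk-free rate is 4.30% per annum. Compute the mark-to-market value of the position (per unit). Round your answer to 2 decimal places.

PV(remaining dividends) I = 3.20·e^(−0.0430·1/12) + 6.89·e^(−0.0430·5/12) = 9.9562
Current forward F = (S − I)·e^(rT) = (249.46 − 9.9562)·e^(0.0430·6/12) = 239.5038 × 1.021733 = 244.7089
Value (long) = (F − K)·e^(−rT) = (244.7089 − 249.97) × 0.978729 = -5.1492
Value = -R$5.15

-R$5.15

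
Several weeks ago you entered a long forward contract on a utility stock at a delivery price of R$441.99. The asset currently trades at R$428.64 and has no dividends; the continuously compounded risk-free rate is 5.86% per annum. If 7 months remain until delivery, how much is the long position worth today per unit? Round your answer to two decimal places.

Current fair forward for the remaining 7 months: F = S·e^(r·T), r = 0.0586
F = 428.64 · e^(0.0586 × 7/12) = 428.64 × 1.034774 = 443.5455
Value of long forward = (F − K)·e^(−rT) = (443.5455 − 441.99) · e^(−0.0586·7/12)
= 1.5555 × 0.966394 = 1.50

R$1.50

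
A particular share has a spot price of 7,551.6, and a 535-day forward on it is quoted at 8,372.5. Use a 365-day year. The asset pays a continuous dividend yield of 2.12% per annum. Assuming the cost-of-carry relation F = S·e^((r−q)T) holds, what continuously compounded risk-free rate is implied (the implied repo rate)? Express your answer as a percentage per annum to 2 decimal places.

From F = S·e^((r−q)T): (r − q) = ln(F/S)/T
ln(8372.5/7551.6) = ln(1.108705) = 0.103193
(r − q) = 0.103193 / (535/365) = 0.070403
r = ln(F/S)/T + q = 0.070403 + 0.0212 = 0.091603
r = 9.16%

9.16%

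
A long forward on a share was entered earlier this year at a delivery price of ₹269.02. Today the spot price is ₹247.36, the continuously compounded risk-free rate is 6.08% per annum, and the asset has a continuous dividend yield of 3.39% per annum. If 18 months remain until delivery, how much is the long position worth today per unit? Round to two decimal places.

-₹10.47

Current fair forward for the remaining 18 months: F = S·e^((r − q)·T), (r − q) = 0.0608 − 0.0339 = 0.0269
F = 247.36 · e^(0.0269 × 18/12) = 247.36 × 1.041175 = 257.5450
Value of long forward = (F − K)·e^(−rT) = (257.5450 − 269.02) · e^(−0.0608·18/12)
= -11.4750 × 0.912835 = -10.47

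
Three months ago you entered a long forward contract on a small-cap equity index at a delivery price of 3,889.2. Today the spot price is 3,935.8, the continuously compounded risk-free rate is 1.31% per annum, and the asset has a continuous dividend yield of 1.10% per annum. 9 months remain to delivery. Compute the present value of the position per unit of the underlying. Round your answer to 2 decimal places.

Current fair forward for the remaining 9 months: F = S·e^((r − q)·T), (r − q) = 0.0131 − 0.0110 = 0.0021
F = 3935.8 · e^(0.0021 × 9/12) = 3935.8 × 1.00157624 = 3942.0038
Value of long forward = (F − K)·e^(−rT) = (3942.0038 − 3889.2) · e^(−0.0131·9/12)
= 52.8038 × 0.99022311 = 52.29

52.29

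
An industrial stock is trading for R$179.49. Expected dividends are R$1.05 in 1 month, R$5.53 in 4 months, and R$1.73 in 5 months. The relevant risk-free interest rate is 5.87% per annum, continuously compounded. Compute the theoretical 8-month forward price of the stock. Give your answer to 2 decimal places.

R$178.17

PV(dividends) I = 1.05·e^(−0.0587·1/12) + 5.53·e^(−0.0587·4/12) + 1.73·e^(−0.0587·5/12)
I = 1.0449 + 5.4228 + 1.6882 = 8.1559
F = (S − I)·e^(rT) = (179.49 − 8.1559) · e^(0.0587·8/12)
= 171.3341 · e^0.039133 = 171.3341 × 1.039909 = R$178.17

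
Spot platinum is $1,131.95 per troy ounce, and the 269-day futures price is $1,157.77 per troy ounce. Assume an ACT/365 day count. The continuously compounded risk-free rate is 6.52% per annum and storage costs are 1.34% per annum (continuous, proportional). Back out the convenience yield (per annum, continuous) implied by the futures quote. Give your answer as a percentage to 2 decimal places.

4.80%

F = S·e^((r+u−y)T) ⇒ (r+u−y) = ln(F/S)/T
ln(1157.77/1131.95) = 0.022554; /T ⇒ 0.030603
y = r + u − ln(F/S)/T = 0.0652 + 0.0134 − 0.030603 = 0.047997
y = 4.80%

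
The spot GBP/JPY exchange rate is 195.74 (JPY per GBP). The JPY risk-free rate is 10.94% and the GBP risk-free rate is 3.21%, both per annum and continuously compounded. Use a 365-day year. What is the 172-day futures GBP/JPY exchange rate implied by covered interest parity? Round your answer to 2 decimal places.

203.00

F = S·e^((r_JPY − r_GBP)T) = 195.74 · e^((0.1094 − 0.0321) × 172/365)
= 195.74 · e^0.036426 = 195.74 × 1.037098
F = 203.00 JPY per GBP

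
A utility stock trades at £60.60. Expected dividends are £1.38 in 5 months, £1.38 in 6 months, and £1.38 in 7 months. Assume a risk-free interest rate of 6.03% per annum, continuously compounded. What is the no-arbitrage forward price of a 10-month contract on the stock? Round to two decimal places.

PV(dividends) I = 1.38·e^(−0.0603·5/12) + 1.38·e^(−0.0603·6/12) + 1.38·e^(−0.0603·7/12)
I = 1.3458 + 1.3390 + 1.3323 = 4.0171
F = (S − I)·e^(rT) = (60.60 − 4.0171) · e^(0.0603·10/12)
= 56.5829 · e^0.050250 = 56.5829 × 1.051534 = £59.50

£59.50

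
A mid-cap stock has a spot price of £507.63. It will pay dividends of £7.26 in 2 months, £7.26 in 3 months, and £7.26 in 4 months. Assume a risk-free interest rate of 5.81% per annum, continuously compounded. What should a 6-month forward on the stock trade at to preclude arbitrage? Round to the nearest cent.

£500.49

PV(dividends) I = 7.26·e^(−0.0581·2/12) + 7.26·e^(−0.0581·3/12) + 7.26·e^(−0.0581·4/12)
I = 7.1900 + 7.1553 + 7.1208 = 21.4661
F = (S − I)·e^(rT) = (507.63 − 21.4661) · e^(0.0581·6/12)
= 486.1639 · e^0.029050 = 486.1639 × 1.029476 = £500.49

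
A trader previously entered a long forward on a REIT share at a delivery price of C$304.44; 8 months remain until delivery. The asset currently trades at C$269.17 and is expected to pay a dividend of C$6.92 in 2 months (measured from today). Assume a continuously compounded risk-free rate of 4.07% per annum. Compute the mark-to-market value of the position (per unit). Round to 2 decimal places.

PV(remaining dividends) I = 6.92·e^(−0.0407·2/12) = 6.8732
Current forward F = (S − I)·e^(rT) = (269.17 − 6.8732)·e^(0.0407·8/12) = 262.2968 × 1.027505 = 269.5113
Value (long) = (F − K)·e^(−rT) = (269.5113 − 304.44) × 0.973231 = -33.9937
Value = -C$33.99

-C$33.99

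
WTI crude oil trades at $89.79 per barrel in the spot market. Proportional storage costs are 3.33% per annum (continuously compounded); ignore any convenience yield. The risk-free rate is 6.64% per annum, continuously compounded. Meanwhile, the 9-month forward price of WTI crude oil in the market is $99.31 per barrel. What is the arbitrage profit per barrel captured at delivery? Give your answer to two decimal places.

$2.55 per barrel

Fair forward: F* = S·e^(carry·T), with carry = (r + u) = 0.0664 + 0.0333 = 0.0997
F* = 89.79 · e^(0.0997 × 9/12) = 89.79 · e^0.074775 = 89.79 × 1.077642 = $96.7615
Market $99.31 > fair $96.7615: forward overpriced → cash-and-carry (buy spot, short the forward).
At maturity, profit = |F_mkt − F*| = |99.31 − 96.7615| = $2.55 per barrel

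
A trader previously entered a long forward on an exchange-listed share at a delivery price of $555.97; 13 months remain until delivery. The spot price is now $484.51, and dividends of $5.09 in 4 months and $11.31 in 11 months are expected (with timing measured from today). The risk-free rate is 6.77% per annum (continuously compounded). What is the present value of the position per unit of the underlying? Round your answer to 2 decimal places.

-$47.75

PV(remaining dividends) I = 5.09·e^(−0.0677·4/12) + 11.31·e^(−0.0677·11/12) = 15.6059
Current forward F = (S − I)·e^(rT) = (484.51 − 15.6059)·e^(0.0677·13/12) = 468.9041 × 1.076098 = 504.5868
Value (long) = (F − K)·e^(−rT) = (504.5868 − 555.97) × 0.929283 = -47.7495
Value = -$47.75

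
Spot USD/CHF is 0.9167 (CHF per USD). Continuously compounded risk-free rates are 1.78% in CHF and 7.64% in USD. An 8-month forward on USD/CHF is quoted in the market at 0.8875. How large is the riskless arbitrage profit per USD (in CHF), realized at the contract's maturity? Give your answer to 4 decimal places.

0.0059 per USD (in CHF)

Fair forward: F* = S·e^(carry·T), with carry = (r_CHF − r_USD) = 0.0178 − 0.0764 = -0.0586
F* = 0.9167 · e^(-0.0586 × 8/12) = 0.9167 · e^-0.039067 = 0.9167 × 0.961686 = 0.8816
Market 0.8875 > fair 0.8816: forward overpriced → cash-and-carry (buy spot, short the forward).
At maturity, profit = |F_mkt − F*| = |0.8875 − 0.8816| = 0.0059 per USD (in CHF)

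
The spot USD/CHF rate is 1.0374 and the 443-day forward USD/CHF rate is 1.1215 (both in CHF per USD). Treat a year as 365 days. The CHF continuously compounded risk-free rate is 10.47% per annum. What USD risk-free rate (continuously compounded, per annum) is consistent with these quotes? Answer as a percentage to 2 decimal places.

4.05%

F = S·e^((r_CHF − r_USD)T) ⇒ r_USD = r_CHF − ln(F/S)/T
ln(1.1215/1.0374) = 0.077949; /(443/365) = 0.064224
r_USD = 0.1047 − 0.064224 = 0.040476
r_USD = 4.05%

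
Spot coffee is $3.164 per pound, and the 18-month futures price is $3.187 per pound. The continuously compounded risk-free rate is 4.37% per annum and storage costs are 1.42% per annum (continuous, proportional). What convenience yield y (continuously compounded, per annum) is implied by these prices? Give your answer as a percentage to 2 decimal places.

F = S·e^((r+u−y)T) ⇒ (r+u−y) = ln(F/S)/T
ln(3.187/3.164) = 0.007243; /T ⇒ 0.004829
y = r + u − ln(F/S)/T = 0.0437 + 0.0142 − 0.004829 = 0.053071
y = 5.31%

5.31%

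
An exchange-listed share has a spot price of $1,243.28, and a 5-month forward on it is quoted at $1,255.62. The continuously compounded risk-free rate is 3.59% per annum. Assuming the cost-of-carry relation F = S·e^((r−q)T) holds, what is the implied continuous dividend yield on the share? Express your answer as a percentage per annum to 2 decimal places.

From F = S·e^((r−q)T): (r − q) = ln(F/S)/T
ln(1255.62/1243.28) = ln(1.009925) = 0.009876
(r − q) = 0.009876 / (5/12) = 0.023702
q = r − ln(F/S)/T = 0.0359 − 0.023702 = 0.012198
q = 1.22%

1.22%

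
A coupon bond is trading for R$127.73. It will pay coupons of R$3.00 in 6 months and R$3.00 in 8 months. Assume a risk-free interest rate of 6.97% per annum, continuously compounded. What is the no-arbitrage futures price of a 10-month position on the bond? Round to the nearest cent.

PV(coupons) I = 3.00·e^(−0.0697·6/12) + 3.00·e^(−0.0697·8/12)
I = 2.8973 + 2.8638 = 5.7611
F = (S − I)·e^(rT) = (127.73 − 5.7611) · e^(0.0697·10/12)
= 121.9689 · e^0.058083 = 121.9689 × 1.059803 = R$129.26

R$129.26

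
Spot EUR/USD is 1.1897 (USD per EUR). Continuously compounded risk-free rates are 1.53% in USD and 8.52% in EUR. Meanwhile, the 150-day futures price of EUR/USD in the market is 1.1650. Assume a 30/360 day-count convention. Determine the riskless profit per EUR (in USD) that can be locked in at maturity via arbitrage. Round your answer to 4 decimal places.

0.0095 per EUR (in USD)

Fair futures: F* = S·e^(carry·T), with carry = (r_USD − r_EUR) = 0.0153 − 0.0852 = -0.0699
F* = 1.1897 · e^(-0.0699 × 150/360) = 1.1897 · e^-0.029125 = 1.1897 × 0.971295 = 1.1555
Market 1.1650 > fair 1.1555: forward overpriced → cash-and-carry (buy spot, short the forward).
At maturity, profit = |F_mkt − F*| = |1.1650 − 1.1555| = 0.0095 per EUR (in USD)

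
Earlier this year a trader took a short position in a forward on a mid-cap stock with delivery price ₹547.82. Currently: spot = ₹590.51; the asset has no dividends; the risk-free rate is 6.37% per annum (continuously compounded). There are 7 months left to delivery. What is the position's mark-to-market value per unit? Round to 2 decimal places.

Current fair forward for the remaining 7 months: F = S·e^(r·T), r = 0.0637
F = 590.51 · e^(0.0637 × 7/12) = 590.51 × 1.037857 = 612.8649
Value of long forward = (F − K)·e^(−rT) = (612.8649 − 547.82) · e^(−0.0637·7/12)
= 65.0449 × 0.963524 = 62.67
Short position value = −(long value) = -₹62.67

-₹62.67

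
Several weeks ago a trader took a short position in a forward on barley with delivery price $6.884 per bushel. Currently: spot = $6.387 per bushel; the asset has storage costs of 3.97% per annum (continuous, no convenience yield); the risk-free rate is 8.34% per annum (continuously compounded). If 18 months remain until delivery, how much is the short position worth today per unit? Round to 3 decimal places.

-$0.704 per bushel

Current fair forward for the remaining 18 months: F = S·e^((r + u)·T), (r + u) = 0.0834 + 0.0397 = 0.1231
F = 6.387 · e^(0.1231 × 18/12) = 6.387 × 1.202797 = 7.6823
Value of long forward = (F − K)·e^(−rT) = (7.6823 − 6.884) · e^(−0.0834·18/12)
= 0.7983 × 0.882409 = 0.704
Short position value = −(long value) = -$0.704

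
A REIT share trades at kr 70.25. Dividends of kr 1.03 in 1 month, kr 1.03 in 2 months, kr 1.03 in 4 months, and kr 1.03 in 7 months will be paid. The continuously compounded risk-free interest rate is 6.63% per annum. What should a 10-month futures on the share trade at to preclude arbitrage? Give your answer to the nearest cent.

PV(dividends) I = 1.03·e^(−0.0663·1/12) + 1.03·e^(−0.0663·2/12) + 1.03·e^(−0.0663·4/12) + 1.03·e^(−0.0663·7/12)
I = 1.0243 + 1.0187 + 1.0075 + 0.9909 = 4.0414
F = (S − I)·e^(rT) = (70.25 − 4.0414) · e^(0.0663·10/12)
= 66.2086 · e^0.055250 = 66.2086 × 1.056805 = kr 69.97

kr 69.97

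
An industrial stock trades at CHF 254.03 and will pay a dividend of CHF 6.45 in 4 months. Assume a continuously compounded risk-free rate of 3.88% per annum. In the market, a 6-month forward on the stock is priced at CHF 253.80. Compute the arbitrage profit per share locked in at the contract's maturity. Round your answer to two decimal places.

PV(dividends) I = 6.45·e^(−0.0388·4/12) = 6.3671
Fair forward F* = (S − I)·e^(rT) = (254.03 − 6.3671)·e^0.019400 = 247.6629 × 1.019589 = 252.5144
Market CHF 253.80 > fair 252.5144: forward overpriced → cash-and-carry (borrow at r, buy the stock and collect the dividends, short the forward).
Profit at T = |F_mkt − F*| = |253.80 − 252.5144| = CHF 1.29 per share

CHF 1.29 per share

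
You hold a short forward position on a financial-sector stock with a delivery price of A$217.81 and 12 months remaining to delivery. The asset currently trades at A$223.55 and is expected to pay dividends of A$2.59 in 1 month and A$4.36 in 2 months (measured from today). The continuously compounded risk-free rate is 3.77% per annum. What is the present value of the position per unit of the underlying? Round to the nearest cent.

PV(remaining dividends) I = 2.59·e^(−0.0377·1/12) + 4.36·e^(−0.0377·2/12) = 6.9146
Current forward F = (S − I)·e^(rT) = (223.55 − 6.9146)·e^(0.0377·12/12) = 216.6354 × 1.038420 = 224.9585
Value (long) = (F − K)·e^(−rT) = (224.9585 − 217.81) × 0.963002 = 6.8840
Short position value = −(long value) = -A$6.88

-A$6.88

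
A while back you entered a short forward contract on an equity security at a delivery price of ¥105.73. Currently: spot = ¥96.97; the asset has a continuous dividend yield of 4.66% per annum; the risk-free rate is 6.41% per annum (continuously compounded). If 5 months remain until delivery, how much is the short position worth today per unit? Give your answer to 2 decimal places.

¥7.84

Current fair forward for the remaining 5 months: F = S·e^((r − q)·T), (r − q) = 0.0641 − 0.0466 = 0.0175
F = 96.97 · e^(0.0175 × 5/12) = 96.97 × 1.007318 = 97.6796
Value of long forward = (F − K)·e^(−rT) = (97.6796 − 105.73) · e^(−0.0641·5/12)
= -8.0504 × 0.973645 = -7.84
Short position value = −(long value) = ¥7.84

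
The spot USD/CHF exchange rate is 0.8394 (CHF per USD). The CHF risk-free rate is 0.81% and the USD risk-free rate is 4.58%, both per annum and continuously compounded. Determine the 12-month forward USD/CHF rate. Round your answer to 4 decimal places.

F = S·e^((r_CHF − r_USD)T) = 0.8394 · e^((0.0081 − 0.0458) × 12/12)
= 0.8394 · e^-0.037700 = 0.8394 × 0.963002
F = 0.8083 CHF per USD

0.8083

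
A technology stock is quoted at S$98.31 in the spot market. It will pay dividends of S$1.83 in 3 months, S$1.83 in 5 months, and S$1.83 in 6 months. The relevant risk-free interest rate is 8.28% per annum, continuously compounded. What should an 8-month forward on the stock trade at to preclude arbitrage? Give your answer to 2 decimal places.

S$98.27

PV(dividends) I = 1.83·e^(−0.0828·3/12) + 1.83·e^(−0.0828·5/12) + 1.83·e^(−0.0828·6/12)
I = 1.7925 + 1.7679 + 1.7558 = 5.3162
F = (S − I)·e^(rT) = (98.31 − 5.3162) · e^(0.0828·8/12)
= 92.9938 · e^0.055200 = 92.9938 × 1.056752 = S$98.27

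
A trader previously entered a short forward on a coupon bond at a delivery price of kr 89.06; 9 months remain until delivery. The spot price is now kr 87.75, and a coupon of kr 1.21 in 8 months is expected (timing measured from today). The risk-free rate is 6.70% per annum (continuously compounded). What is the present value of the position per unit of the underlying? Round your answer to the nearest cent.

-kr 1.90

PV(remaining coupons) I = 1.21·e^(−0.0670·8/12) = 1.1571
Current forward F = (S − I)·e^(rT) = (87.75 − 1.1571)·e^(0.0670·9/12) = 86.5929 × 1.051534 = 91.0554
Value (long) = (F − K)·e^(−rT) = (91.0554 − 89.06) × 0.950992 = 1.8976
Short position value = −(long value) = -kr 1.90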